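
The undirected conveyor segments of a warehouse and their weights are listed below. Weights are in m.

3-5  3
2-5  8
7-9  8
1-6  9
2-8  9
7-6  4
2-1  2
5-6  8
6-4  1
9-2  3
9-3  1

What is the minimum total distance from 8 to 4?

Compare a few routes:
8 → 2 → 1 → 6 → 4: 9+2+9+1 = 21
8 → 2 → 9 → 3 → 5 → 6 → 4: 9+3+1+3+8+1 = 25
8 → 2 → 9 → 7 → 6 → 4: 9+3+8+4+1 = 25
Cheapest is 8 → 2 → 1 → 6 → 4 at 21 m.

21 m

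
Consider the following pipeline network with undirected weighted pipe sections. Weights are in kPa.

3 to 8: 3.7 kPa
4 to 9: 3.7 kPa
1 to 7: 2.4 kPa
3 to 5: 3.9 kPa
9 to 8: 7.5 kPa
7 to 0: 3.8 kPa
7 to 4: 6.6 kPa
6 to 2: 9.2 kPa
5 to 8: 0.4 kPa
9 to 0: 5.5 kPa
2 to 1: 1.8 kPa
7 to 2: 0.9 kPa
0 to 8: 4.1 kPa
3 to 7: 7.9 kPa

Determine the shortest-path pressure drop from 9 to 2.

10.2 kPa

Candidate routes:
9–0–7–2: 5.5+3.8+0.9 = 10.2
9–0–7–1–2: 5.5+3.8+2.4+1.8 = 13.5
9–4–7–2: 3.7+6.6+0.9 = 11.2
The minimum is 10.2 kPa via 9–0–7–2.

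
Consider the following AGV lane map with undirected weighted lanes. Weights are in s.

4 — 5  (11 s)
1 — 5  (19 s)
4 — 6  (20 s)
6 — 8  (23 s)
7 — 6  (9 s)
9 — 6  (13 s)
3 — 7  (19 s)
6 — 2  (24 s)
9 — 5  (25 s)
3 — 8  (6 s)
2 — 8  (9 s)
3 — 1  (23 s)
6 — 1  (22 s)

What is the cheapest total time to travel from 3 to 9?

Running Dijkstra from 3:
3: 0
8: 6  (via 3)
2: 15  (via 8)
7: 19  (via 3)
1: 23  (via 3)
6: 28  (via 7)
9: 41  (via 6)
Shortest route: 3–7–6–9 = 41 s.

41 s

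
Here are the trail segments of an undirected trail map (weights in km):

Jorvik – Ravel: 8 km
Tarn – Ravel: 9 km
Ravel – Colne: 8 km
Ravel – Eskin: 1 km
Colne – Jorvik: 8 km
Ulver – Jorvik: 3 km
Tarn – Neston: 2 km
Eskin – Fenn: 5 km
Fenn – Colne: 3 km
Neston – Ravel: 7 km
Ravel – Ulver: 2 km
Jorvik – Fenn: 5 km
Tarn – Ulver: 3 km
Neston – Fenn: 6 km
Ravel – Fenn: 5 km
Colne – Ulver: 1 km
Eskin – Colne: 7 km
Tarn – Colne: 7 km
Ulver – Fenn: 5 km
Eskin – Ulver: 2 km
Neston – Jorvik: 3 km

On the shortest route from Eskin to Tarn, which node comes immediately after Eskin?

Ulver

Compare a few routes:
Eskin - Ravel - Ulver - Tarn: 1+2+3 = 6
Eskin - Ulver - Tarn: 2+3 = 5
The minimum is 5 km via Eskin - Ulver - Tarn.
So from Eskin the first move is to Ulver.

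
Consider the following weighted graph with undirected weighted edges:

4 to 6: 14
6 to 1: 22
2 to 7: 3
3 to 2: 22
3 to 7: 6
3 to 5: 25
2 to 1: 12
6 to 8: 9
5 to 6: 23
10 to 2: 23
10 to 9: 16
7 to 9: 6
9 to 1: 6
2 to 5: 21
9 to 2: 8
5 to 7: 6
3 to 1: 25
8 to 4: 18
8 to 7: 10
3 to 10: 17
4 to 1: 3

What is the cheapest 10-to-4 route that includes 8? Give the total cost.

50

Best 10 to 8: 10 → 9 → 7 → 8 costing 32
Shortest 8→4: 8 → 4 = 18
Total via 8: 32 + 18 = 50.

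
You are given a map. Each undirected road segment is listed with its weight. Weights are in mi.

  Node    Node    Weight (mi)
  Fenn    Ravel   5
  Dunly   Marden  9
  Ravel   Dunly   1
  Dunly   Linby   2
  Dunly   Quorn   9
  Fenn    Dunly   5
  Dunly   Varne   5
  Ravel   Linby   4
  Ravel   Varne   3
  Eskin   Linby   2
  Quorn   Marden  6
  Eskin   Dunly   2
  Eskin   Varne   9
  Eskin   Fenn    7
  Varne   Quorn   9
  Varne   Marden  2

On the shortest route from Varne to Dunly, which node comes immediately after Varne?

Candidate routes:
Varne - Ravel - Dunly: 3+1 = 4
Varne - Ravel - Linby - Dunly: 3+4+2 = 9
Varne - Dunly: 5 = 5
Cheapest is Varne - Ravel - Dunly at 4 mi.
So from Varne the first move is to Ravel.

Ravel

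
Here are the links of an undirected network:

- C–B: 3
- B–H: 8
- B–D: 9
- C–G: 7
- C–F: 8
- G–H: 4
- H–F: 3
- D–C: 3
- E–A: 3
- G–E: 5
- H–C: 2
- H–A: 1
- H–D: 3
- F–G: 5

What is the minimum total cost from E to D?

7

Candidate routes:
E - G - H - D: 5+4+3 = 12
E - A - H - D: 3+1+3 = 7
E - A - H - C - D: 3+1+2+3 = 9
The minimum is 7 via E - A - H - D.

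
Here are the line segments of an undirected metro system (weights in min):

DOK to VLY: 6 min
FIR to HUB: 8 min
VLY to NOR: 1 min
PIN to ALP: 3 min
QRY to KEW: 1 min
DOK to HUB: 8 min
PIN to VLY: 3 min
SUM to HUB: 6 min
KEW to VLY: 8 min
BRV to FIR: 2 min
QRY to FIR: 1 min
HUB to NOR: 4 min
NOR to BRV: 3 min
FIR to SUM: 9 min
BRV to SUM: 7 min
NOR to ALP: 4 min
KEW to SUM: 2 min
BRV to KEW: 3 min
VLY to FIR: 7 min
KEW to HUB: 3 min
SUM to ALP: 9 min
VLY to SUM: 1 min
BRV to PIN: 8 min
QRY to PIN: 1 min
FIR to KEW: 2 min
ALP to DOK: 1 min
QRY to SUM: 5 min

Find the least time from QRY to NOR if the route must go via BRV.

Best QRY to BRV: QRY → FIR → BRV costing 3
Best BRV to NOR: BRV → NOR costing 3
Total via BRV: 3 + 3 = 6 min.

6 min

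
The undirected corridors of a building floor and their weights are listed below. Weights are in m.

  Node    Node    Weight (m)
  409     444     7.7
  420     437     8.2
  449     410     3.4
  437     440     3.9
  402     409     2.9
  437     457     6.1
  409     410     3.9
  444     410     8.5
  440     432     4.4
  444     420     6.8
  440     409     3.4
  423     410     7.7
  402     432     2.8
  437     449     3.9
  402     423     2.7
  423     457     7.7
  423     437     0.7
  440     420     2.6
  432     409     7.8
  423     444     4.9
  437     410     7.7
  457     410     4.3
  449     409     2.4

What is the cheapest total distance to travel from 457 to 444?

11.7 m

Candidate routes:
457–410–444: 4.3+8.5 = 12.8
457–410–409–444: 4.3+3.9+7.7 = 15.9
457–423–444: 7.7+4.9 = 12.6
457–437–423–444: 6.1+0.7+4.9 = 11.7
Cheapest is 457–437–423–444 at 11.7 m.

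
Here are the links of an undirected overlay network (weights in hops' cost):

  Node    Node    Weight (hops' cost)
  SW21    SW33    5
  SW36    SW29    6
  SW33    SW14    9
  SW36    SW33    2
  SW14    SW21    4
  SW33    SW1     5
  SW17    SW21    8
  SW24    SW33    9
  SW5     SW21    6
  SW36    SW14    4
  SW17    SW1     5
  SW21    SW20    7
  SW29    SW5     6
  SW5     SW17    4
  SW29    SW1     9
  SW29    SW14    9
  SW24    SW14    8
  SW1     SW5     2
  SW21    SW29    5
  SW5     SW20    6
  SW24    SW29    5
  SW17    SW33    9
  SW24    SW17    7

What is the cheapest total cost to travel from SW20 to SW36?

14 hops' cost

Running Dijkstra from SW20:
SW20: 0
SW5: 6  (via SW20)
SW21: 7  (via SW20)
SW1: 8  (via SW5)
SW17: 10  (via SW5)
SW14: 11  (via SW21)
SW33: 12  (via SW21)
SW29: 12  (via SW5)
SW36: 14  (via SW33)
Shortest route: SW20 → SW21 → SW33 → SW36 = 14 hops' cost.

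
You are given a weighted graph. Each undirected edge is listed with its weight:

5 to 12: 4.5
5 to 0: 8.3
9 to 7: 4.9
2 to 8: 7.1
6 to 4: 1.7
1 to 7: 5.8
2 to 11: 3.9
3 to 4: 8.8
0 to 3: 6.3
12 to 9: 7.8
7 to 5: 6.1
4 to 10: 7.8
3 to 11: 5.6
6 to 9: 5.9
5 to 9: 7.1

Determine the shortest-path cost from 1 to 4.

18.3

Compare a few routes:
1–7–5–12–9–6–4: 5.8+6.1+4.5+7.8+5.9+1.7 = 31.8
1–7–5–9–6–4: 5.8+6.1+7.1+5.9+1.7 = 26.6
1–7–9–6–4: 5.8+4.9+5.9+1.7 = 18.3
Cheapest is 1–7–9–6–4 at 18.3.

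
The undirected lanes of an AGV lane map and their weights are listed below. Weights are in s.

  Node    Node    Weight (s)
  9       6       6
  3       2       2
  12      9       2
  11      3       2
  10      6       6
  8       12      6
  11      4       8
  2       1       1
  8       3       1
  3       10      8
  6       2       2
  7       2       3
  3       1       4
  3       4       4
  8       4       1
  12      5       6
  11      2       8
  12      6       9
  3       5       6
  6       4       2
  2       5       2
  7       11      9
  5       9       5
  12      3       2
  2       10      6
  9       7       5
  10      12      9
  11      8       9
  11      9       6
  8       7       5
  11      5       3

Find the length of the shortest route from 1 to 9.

7 s

Settle nodes by increasing distance from 1:
1: 0
2: 1  (via 1)
3: 3  (via 2)
5: 3  (via 2)
6: 3  (via 2)
7: 4  (via 2)
8: 4  (via 3)
4: 5  (via 6)
11: 5  (via 3)
12: 5  (via 3)
9: 7  (via 12)
Shortest route: 1–2–3–12–9 = 7 s.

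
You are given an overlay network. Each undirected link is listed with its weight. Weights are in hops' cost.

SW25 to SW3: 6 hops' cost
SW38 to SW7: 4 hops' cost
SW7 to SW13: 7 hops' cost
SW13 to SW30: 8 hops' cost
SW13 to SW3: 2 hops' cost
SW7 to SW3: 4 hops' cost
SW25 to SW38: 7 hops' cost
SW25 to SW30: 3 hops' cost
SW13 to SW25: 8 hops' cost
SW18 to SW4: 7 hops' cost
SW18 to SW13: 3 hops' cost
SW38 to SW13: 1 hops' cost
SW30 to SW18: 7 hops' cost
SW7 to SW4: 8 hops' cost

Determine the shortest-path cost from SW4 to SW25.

Enumerating some paths:
SW4–SW18–SW13–SW3–SW25: 7+3+2+6 = 18
SW4–SW7–SW3–SW25: 8+4+6 = 18
SW4–SW18–SW13–SW25: 7+3+8 = 18
SW4–SW18–SW30–SW25: 7+7+3 = 17
The minimum is 17 hops' cost via SW4–SW18–SW30–SW25.

17 hops' cost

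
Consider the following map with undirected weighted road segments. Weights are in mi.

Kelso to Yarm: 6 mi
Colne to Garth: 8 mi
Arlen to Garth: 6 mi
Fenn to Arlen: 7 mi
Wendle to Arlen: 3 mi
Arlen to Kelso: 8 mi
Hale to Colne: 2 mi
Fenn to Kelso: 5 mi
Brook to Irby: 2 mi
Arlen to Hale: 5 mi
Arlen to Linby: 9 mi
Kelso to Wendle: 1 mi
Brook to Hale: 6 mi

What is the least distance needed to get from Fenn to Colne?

14 mi

Compare a few routes:
Fenn - Arlen - Hale - Colne: 7+5+2 = 14
Fenn - Kelso - Wendle - Arlen - Hale - Colne: 5+1+3+5+2 = 16
Cheapest is Fenn - Arlen - Hale - Colne at 14 mi.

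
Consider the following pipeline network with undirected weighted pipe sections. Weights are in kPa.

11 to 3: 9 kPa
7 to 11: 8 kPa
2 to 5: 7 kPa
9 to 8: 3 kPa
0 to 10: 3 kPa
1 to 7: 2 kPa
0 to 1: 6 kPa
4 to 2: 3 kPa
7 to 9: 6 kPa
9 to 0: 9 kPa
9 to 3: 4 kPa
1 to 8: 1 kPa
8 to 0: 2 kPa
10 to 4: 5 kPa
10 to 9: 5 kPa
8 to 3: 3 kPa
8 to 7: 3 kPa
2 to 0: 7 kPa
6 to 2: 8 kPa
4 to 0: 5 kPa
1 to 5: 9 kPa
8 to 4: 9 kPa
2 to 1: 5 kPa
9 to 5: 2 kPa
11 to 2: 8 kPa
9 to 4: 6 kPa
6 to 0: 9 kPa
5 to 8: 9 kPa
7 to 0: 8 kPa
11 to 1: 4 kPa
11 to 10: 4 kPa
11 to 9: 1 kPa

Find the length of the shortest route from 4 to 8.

Shortest distances from 4:
4: 0
2: 3  (via 4)
0: 5  (via 4)
10: 5  (via 4)
9: 6  (via 4)
8: 7  (via 0)
Shortest route: 4 → 0 → 8 = 7 kPa.

7 kPa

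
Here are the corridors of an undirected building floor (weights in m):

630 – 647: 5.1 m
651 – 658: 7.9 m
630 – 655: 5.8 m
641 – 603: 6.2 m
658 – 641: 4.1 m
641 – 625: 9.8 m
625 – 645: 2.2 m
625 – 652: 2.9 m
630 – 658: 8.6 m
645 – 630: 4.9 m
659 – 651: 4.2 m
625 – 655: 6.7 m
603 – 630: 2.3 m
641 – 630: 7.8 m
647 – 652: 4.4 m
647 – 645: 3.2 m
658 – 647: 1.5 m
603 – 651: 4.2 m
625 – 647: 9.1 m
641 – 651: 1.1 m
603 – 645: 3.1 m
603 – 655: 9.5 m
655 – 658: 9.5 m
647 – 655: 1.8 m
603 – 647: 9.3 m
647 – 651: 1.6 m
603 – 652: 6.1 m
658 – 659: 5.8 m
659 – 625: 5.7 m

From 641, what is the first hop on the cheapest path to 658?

658

Enumerating some paths:
641 → 658: 4.1 = 4.1
641 → 651 → 647 → 658: 1.1+1.6+1.5 = 4.2
The minimum is 4.1 m via 641 → 658.
So from 641 the first move is to 658.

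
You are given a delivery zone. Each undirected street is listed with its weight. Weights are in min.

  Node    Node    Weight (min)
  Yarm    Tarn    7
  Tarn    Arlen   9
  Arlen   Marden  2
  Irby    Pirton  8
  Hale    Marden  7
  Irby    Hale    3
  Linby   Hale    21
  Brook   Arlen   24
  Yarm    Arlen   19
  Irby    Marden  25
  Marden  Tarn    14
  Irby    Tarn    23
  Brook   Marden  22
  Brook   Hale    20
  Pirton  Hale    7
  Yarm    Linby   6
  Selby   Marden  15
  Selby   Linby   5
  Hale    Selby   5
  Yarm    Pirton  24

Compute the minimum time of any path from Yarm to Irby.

19 min

Shortest distances from Yarm:
Yarm: 0
Linby: 6  (via Yarm)
Tarn: 7  (via Yarm)
Selby: 11  (via Linby)
Hale: 16  (via Selby)
Arlen: 16  (via Tarn)
Marden: 18  (via Arlen)
Irby: 19  (via Hale)
Shortest route: Yarm → Linby → Selby → Hale → Irby = 19 min.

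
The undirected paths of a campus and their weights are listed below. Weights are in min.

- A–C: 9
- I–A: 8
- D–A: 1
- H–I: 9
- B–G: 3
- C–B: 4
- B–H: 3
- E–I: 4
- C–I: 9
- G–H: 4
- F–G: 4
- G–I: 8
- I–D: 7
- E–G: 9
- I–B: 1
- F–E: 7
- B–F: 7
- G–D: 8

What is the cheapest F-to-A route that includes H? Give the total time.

20 min

Best F to H: F → G → H costing 8
Best H to A: H → B → I → A costing 12
Total via H: 8 + 12 = 20 min.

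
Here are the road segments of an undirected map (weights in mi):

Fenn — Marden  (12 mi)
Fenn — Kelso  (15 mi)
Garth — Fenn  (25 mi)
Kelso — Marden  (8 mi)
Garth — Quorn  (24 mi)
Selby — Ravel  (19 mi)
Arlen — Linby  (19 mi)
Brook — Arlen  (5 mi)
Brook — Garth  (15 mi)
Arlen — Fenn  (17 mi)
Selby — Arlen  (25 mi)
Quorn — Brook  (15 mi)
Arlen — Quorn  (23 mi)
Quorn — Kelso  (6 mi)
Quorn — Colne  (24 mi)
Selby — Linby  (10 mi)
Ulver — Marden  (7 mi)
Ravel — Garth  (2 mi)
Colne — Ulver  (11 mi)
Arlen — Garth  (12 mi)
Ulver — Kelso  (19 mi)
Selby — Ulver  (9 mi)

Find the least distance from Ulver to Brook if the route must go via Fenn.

41 mi

Shortest Ulver→Fenn: Ulver–Marden–Fenn = 19
Best Fenn to Brook: Fenn–Arlen–Brook costing 22
Total via Fenn: 19 + 22 = 41 mi.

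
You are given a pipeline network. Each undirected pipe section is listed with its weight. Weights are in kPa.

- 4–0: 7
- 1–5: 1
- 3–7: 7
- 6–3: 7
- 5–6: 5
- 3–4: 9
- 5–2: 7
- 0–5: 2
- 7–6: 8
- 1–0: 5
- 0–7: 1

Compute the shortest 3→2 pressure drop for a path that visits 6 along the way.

19 kPa

Shortest 3→6: 3–6 = 7
Best 6 to 2: 6–5–2 costing 12
Total via 6: 7 + 12 = 19 kPa.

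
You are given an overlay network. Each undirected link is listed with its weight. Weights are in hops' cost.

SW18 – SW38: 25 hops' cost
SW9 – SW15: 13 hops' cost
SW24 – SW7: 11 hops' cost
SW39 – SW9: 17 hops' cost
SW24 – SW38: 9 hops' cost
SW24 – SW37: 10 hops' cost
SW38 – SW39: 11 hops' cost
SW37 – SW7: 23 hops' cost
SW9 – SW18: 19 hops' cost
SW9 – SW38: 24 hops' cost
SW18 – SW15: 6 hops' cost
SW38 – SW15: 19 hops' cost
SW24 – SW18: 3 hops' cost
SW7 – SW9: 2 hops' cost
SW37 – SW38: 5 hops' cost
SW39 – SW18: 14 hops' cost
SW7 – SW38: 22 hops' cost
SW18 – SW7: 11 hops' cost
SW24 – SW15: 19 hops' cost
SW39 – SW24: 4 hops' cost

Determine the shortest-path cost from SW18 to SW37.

13 hops' cost

Running Dijkstra from SW18:
SW18: 0
SW24: 3  (via SW18)
SW15: 6  (via SW18)
SW39: 7  (via SW24)
SW7: 11  (via SW18)
SW38: 12  (via SW24)
SW9: 13  (via SW7)
SW37: 13  (via SW24)
Shortest route: SW18 → SW24 → SW37 = 13 hops' cost.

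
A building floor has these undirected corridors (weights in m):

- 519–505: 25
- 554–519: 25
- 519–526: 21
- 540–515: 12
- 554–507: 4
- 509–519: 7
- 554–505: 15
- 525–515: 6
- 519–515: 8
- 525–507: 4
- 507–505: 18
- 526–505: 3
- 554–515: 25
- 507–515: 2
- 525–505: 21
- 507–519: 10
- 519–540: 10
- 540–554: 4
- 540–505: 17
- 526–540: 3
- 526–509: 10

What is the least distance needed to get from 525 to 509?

Candidate routes:
525–507–554–540–526–509: 4+4+4+3+10 = 25
525–507–554–540–519–509: 4+4+4+10+7 = 29
525–507–519–509: 4+10+7 = 21
525–515–507–519–509: 6+2+10+7 = 25
Cheapest is 525–507–519–509 at 21 m.

21 m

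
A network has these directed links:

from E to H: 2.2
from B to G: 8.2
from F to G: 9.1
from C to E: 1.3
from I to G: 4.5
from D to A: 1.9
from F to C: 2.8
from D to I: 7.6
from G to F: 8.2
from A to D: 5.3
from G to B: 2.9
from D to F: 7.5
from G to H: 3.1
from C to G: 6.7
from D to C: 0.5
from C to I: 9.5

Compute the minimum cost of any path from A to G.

12.5

Enumerating some paths:
A → D → I → G: 5.3+7.6+4.5 = 17.4
A → D → C → I → G: 5.3+0.5+9.5+4.5 = 19.8
A → D → C → G: 5.3+0.5+6.7 = 12.5
Cheapest is A → D → C → G at 12.5.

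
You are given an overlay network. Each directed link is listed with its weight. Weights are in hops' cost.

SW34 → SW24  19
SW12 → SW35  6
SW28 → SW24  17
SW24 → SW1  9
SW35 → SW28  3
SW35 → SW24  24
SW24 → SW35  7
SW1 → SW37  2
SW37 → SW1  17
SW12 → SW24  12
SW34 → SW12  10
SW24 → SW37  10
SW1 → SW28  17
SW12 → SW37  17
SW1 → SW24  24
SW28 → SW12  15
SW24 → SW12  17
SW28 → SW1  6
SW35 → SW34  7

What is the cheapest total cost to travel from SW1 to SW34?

38 hops' cost

Settle nodes by increasing distance from SW1:
SW1: 0
SW37: 2  (via SW1)
SW28: 17  (via SW1)
SW24: 24  (via SW1)
SW35: 31  (via SW24)
SW12: 32  (via SW28)
SW34: 38  (via SW35)
Shortest route: SW1–SW24–SW35–SW34 = 38 hops' cost.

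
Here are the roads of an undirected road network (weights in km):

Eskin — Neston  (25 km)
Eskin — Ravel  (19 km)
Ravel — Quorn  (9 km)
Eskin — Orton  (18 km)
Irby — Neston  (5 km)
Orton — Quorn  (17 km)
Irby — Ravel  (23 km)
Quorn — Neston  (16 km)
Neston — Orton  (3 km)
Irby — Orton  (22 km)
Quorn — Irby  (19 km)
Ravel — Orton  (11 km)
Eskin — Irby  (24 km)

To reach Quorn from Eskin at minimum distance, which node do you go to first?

Enumerating some paths:
Eskin - Ravel - Quorn: 19+9 = 28
Eskin - Orton - Neston - Quorn: 18+3+16 = 37
Eskin - Orton - Quorn: 18+17 = 35
The minimum is 28 km via Eskin - Ravel - Quorn.
So from Eskin the first move is to Ravel.

Ravel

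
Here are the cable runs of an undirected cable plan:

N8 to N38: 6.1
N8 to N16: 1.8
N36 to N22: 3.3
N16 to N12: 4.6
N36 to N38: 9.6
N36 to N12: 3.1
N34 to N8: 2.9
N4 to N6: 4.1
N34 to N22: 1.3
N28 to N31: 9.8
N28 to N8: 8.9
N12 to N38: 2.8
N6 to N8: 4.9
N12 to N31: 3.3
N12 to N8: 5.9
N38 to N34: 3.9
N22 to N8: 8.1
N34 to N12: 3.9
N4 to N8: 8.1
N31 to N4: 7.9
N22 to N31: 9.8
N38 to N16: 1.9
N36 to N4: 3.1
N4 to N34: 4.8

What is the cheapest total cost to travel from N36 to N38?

Enumerating some paths:
N36 - N12 - N38: 3.1+2.8 = 5.9
N36 - N38: 9.6 = 9.6
N36 - N22 - N34 - N38: 3.3+1.3+3.9 = 8.5
The minimum is 5.9 via N36 - N12 - N38.

5.9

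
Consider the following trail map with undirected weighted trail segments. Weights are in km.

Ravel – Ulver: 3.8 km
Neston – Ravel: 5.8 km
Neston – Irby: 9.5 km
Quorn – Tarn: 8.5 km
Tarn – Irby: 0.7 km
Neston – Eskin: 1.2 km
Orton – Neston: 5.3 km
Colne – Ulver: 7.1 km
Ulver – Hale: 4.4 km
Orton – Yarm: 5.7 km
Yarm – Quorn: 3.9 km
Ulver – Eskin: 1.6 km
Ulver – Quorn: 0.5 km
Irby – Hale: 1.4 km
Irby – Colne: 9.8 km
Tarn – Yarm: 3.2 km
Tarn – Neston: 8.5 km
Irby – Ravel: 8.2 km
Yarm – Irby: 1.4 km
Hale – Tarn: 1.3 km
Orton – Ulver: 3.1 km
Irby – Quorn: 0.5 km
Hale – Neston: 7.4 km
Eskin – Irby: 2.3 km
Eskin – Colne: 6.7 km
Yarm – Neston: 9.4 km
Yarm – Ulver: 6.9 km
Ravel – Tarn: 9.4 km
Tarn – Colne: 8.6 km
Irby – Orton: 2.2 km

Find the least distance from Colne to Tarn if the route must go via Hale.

10.8 km

Best Colne to Hale: Colne–Ulver–Quorn–Irby–Hale costing 9.5
Best Hale to Tarn: Hale–Tarn costing 1.3
Total via Hale: 9.5 + 1.3 = 10.8 km.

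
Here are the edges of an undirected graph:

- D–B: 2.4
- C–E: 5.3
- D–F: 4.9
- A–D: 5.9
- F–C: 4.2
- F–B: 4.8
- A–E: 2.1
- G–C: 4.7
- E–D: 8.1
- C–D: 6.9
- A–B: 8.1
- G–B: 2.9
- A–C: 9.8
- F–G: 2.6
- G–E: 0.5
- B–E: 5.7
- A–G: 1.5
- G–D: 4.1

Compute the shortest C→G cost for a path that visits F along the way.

6.8

Best C to F: C–F costing 4.2
Best F to G: F–G costing 2.6
Total via F: 4.2 + 2.6 = 6.8.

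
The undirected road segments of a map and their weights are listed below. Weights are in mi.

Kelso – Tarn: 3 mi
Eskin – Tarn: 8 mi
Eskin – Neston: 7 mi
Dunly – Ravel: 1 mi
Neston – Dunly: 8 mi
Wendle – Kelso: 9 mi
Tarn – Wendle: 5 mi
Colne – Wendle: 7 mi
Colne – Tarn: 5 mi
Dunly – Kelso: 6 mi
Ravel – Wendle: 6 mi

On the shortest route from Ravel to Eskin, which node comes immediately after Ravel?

Dunly

Enumerating some paths:
Ravel → Wendle → Tarn → Eskin: 6+5+8 = 19
Ravel → Dunly → Neston → Eskin: 1+8+7 = 16
Ravel → Dunly → Kelso → Tarn → Eskin: 1+6+3+8 = 18
Ravel → Wendle → Kelso → Tarn → Eskin: 6+9+3+8 = 26
Cheapest is Ravel → Dunly → Neston → Eskin at 16 mi.
So from Ravel the first move is to Dunly.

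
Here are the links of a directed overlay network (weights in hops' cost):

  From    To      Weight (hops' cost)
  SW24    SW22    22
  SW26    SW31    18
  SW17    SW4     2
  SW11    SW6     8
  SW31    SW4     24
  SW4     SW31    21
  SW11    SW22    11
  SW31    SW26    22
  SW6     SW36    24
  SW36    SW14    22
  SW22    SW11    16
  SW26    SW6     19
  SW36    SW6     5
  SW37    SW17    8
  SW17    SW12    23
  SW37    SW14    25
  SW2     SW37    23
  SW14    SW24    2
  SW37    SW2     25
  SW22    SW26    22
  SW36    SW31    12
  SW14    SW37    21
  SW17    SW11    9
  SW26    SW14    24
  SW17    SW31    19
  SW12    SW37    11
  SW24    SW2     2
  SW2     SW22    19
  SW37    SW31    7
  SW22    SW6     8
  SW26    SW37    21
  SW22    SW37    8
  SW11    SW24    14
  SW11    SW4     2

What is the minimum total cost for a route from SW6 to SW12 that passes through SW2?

104 hops' cost

Shortest SW6→SW2: SW6–SW36–SW14–SW24–SW2 = 50
Shortest SW2→SW12: SW2–SW37–SW17–SW12 = 54
Total via SW2: 50 + 54 = 104 hops' cost.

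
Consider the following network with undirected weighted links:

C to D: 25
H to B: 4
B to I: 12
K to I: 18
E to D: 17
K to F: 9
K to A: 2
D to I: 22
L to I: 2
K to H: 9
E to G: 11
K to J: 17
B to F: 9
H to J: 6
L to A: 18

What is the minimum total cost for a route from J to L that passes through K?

35

Best J to K: J → H → K costing 15
Shortest K→L: K → A → L = 20
Total via K: 15 + 20 = 35.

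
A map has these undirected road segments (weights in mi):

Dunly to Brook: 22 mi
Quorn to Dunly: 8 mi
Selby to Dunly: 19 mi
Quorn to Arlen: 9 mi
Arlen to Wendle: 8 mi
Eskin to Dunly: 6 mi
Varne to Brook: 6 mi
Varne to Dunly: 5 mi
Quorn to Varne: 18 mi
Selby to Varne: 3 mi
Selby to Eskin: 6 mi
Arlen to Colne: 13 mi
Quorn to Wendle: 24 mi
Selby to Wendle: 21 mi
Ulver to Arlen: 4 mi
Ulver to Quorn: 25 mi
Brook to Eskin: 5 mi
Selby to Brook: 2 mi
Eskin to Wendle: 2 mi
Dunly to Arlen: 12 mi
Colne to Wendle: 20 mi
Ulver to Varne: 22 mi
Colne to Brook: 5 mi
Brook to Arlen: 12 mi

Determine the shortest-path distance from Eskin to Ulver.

14 mi

Shortest distances from Eskin:
Eskin: 0
Wendle: 2  (via Eskin)
Brook: 5  (via Eskin)
Selby: 6  (via Eskin)
Dunly: 6  (via Eskin)
Varne: 9  (via Selby)
Colne: 10  (via Brook)
Arlen: 10  (via Wendle)
Quorn: 14  (via Dunly)
Ulver: 14  (via Arlen)
Shortest route: Eskin → Wendle → Arlen → Ulver = 14 mi.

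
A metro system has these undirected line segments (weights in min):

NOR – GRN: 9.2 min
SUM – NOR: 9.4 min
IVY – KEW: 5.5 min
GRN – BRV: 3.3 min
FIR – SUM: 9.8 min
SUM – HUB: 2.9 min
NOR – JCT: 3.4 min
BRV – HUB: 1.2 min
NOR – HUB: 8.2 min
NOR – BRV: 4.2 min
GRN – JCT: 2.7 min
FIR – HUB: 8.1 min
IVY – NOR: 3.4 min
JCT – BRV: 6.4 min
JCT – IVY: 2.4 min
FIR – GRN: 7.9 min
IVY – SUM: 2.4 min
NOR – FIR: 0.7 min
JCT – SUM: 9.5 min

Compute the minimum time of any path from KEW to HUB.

10.8 min

Settle nodes by increasing distance from KEW:
KEW: 0
IVY: 5.5  (via KEW)
SUM: 7.9  (via IVY)
JCT: 7.9  (via IVY)
NOR: 8.9  (via IVY)
FIR: 9.6  (via NOR)
GRN: 10.6  (via JCT)
HUB: 10.8  (via SUM)
Shortest route: KEW–IVY–SUM–HUB = 10.8 min.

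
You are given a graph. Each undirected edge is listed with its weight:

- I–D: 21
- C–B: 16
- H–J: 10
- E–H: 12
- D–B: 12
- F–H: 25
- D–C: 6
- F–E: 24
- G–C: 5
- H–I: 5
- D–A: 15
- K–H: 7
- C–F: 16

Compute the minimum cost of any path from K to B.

Shortest distances from K:
K: 0
H: 7  (via K)
I: 12  (via H)
J: 17  (via H)
E: 19  (via H)
F: 32  (via H)
D: 33  (via I)
C: 39  (via D)
G: 44  (via C)
B: 45  (via D)
Shortest route: K → H → I → D → B = 45.

45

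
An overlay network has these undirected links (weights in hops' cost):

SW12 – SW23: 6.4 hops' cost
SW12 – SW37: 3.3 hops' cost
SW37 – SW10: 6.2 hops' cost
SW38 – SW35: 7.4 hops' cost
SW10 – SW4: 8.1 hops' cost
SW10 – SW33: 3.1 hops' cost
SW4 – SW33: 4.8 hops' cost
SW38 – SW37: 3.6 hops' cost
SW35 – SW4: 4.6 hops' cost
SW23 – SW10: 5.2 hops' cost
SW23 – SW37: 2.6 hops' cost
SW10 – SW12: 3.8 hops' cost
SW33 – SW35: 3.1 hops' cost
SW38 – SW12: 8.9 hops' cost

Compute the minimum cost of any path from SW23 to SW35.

11.4 hops' cost

Shortest distances from SW23:
SW23: 0
SW37: 2.6  (via SW23)
SW10: 5.2  (via SW23)
SW12: 5.9  (via SW37)
SW38: 6.2  (via SW37)
SW33: 8.3  (via SW10)
SW35: 11.4  (via SW33)
Shortest route: SW23–SW10–SW33–SW35 = 11.4 hops' cost.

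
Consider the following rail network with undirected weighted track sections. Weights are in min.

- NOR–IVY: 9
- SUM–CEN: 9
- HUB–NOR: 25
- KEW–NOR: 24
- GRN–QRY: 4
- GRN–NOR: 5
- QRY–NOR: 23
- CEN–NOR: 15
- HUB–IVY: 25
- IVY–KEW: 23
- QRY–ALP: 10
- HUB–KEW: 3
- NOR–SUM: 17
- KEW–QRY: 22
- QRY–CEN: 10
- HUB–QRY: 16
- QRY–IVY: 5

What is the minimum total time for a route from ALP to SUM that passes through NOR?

Best ALP to NOR: ALP → QRY → GRN → NOR costing 19
Best NOR to SUM: NOR → SUM costing 17
Total via NOR: 19 + 17 = 36 min.

36 min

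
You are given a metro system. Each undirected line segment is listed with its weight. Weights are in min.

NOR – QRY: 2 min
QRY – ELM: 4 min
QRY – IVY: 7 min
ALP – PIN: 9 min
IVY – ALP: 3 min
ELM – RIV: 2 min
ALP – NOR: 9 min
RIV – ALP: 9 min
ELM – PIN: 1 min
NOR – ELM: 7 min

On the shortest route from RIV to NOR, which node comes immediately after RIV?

ELM

Compare a few routes:
RIV → ALP → NOR: 9+9 = 18
RIV → ELM → NOR: 2+7 = 9
RIV → ELM → QRY → NOR: 2+4+2 = 8
The minimum is 8 min via RIV → ELM → QRY → NOR.
So from RIV the first move is to ELM.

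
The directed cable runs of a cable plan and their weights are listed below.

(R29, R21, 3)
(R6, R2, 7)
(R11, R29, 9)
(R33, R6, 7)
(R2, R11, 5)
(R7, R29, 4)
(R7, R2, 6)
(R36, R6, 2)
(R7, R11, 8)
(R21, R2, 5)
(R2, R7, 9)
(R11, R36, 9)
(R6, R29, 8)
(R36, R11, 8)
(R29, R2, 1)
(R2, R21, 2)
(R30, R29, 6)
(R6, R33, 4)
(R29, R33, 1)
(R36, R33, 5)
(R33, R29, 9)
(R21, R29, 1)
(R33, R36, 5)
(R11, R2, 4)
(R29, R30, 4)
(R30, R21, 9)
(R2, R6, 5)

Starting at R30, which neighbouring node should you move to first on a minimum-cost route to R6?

R29

Candidate routes:
R30 → R29 → R2 → R6: 6+1+5 = 12
R30 → R29 → R33 → R36 → R6: 6+1+5+2 = 14
Cheapest is R30 → R29 → R2 → R6 at 12.
So from R30 the first move is to R29.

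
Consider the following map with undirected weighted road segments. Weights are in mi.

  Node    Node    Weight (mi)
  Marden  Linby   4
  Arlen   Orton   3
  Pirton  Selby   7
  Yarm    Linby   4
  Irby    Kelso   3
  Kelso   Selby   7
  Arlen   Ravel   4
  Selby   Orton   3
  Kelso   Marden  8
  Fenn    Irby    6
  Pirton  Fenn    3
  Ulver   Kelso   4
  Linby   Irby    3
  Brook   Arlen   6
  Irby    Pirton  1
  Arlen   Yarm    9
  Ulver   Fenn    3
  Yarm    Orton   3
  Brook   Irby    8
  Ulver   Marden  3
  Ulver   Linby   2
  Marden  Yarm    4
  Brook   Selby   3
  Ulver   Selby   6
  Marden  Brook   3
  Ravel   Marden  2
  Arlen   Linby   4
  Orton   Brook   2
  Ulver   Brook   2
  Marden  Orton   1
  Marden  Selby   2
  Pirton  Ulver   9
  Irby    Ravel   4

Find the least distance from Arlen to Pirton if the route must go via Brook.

13 mi

Shortest Arlen→Brook: Arlen → Orton → Brook = 5
Best Brook to Pirton: Brook → Ulver → Fenn → Pirton costing 8
Total via Brook: 5 + 8 = 13 mi.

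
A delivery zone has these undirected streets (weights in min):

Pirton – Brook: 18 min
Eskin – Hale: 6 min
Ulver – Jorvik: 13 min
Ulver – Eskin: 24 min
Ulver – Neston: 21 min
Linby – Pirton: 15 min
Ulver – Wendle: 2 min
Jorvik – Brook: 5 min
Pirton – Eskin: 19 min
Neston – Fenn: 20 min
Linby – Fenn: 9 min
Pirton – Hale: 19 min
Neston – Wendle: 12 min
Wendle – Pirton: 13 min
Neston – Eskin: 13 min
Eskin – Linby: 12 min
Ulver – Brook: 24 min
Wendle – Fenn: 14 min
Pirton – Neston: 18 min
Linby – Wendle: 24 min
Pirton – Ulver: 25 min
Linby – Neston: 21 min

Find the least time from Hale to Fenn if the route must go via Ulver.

Best Hale to Ulver: Hale → Eskin → Ulver costing 30
Shortest Ulver→Fenn: Ulver → Wendle → Fenn = 16
Total via Ulver: 30 + 16 = 46 min.

46 min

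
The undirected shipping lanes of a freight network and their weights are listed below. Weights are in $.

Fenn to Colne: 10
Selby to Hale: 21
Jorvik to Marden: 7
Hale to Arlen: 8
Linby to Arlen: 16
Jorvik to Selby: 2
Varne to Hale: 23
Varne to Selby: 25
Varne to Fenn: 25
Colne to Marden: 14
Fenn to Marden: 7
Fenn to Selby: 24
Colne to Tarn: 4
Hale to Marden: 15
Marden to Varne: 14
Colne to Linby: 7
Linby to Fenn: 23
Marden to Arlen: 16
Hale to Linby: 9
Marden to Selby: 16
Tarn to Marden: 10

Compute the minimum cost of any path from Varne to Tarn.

$24

Shortest distances from Varne:
Varne: 0
Marden: 14  (via Varne)
Fenn: 21  (via Marden)
Jorvik: 21  (via Marden)
Selby: 23  (via Jorvik)
Hale: 23  (via Varne)
Tarn: 24  (via Marden)
Shortest route: Varne–Marden–Tarn = $24.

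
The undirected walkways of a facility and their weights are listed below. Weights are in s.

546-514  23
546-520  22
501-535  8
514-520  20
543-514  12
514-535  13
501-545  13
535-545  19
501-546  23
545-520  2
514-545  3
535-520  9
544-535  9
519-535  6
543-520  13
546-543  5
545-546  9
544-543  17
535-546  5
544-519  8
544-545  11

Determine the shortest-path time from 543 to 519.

16 s

Enumerating some paths:
543–544–519: 17+8 = 25
543–546–535–519: 5+5+6 = 16
The minimum is 16 s via 543–546–535–519.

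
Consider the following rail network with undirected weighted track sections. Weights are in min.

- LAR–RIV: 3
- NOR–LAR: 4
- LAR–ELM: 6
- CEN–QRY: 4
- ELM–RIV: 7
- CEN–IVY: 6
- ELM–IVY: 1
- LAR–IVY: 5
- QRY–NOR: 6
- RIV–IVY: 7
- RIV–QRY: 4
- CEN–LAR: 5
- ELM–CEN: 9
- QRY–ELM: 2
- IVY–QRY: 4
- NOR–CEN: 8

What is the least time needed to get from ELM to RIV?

6 min

Enumerating some paths:
ELM → QRY → RIV: 2+4 = 6
ELM → RIV: 7 = 7
Cheapest is ELM → QRY → RIV at 6 min.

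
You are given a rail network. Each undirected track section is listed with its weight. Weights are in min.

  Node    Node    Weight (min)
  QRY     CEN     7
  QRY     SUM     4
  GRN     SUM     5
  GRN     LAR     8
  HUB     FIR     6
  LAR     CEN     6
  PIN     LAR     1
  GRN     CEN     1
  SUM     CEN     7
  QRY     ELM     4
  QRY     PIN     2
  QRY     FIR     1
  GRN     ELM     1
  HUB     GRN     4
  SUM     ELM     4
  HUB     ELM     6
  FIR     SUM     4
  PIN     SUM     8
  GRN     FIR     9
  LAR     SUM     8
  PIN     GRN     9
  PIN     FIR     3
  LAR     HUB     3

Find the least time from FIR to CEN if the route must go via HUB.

11 min

Best FIR to HUB: FIR → HUB costing 6
Shortest HUB→CEN: HUB → GRN → CEN = 5
Total via HUB: 6 + 5 = 11 min.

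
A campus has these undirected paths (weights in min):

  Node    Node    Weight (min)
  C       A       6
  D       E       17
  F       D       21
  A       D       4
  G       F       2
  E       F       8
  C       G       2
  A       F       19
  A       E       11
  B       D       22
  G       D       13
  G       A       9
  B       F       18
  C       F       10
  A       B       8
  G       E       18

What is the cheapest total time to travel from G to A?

8 min

Running Dijkstra from G:
G: 0
C: 2  (via G)
F: 2  (via G)
A: 8  (via C)
Shortest route: G–C–A = 8 min.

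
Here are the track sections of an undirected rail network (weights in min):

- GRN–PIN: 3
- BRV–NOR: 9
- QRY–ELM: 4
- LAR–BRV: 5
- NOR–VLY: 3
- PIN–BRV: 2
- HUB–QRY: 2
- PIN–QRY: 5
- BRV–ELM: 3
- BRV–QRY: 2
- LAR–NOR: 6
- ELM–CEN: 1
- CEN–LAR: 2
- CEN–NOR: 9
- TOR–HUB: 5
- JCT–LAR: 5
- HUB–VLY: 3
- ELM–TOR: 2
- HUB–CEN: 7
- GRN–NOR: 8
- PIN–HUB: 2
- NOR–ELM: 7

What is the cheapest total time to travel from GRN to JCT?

Compare a few routes:
GRN–PIN–BRV–ELM–CEN–LAR–JCT: 3+2+3+1+2+5 = 16
GRN–PIN–BRV–LAR–JCT: 3+2+5+5 = 15
The minimum is 15 min via GRN–PIN–BRV–LAR–JCT.

15 min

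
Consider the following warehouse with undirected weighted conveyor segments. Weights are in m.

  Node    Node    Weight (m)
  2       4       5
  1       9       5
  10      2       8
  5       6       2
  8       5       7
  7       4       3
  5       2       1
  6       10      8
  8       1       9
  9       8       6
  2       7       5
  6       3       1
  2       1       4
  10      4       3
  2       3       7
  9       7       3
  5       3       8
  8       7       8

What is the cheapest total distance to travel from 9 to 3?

12 m

Running Dijkstra from 9:
9: 0
7: 3  (via 9)
1: 5  (via 9)
4: 6  (via 7)
8: 6  (via 9)
2: 8  (via 7)
5: 9  (via 2)
10: 9  (via 4)
6: 11  (via 5)
3: 12  (via 6)
Shortest route: 9–7–2–5–6–3 = 12 m.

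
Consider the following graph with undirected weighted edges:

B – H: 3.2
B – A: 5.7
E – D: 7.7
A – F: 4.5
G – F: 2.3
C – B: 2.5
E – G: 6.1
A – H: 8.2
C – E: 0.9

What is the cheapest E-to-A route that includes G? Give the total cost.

12.9

Best E to G: E–G costing 6.1
Best G to A: G–F–A costing 6.8
Total via G: 6.1 + 6.8 = 12.9.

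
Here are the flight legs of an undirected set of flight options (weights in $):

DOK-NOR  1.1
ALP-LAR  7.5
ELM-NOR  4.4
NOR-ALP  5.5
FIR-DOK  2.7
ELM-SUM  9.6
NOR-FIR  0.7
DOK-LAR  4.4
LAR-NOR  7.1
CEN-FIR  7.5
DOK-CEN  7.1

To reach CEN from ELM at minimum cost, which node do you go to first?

NOR

Candidate routes:
ELM–NOR–LAR–DOK–CEN: 4.4+7.1+4.4+7.1 = 23
ELM–NOR–FIR–DOK–CEN: 4.4+0.7+2.7+7.1 = 14.9
ELM–NOR–DOK–FIR–CEN: 4.4+1.1+2.7+7.5 = 15.7
ELM–NOR–FIR–CEN: 4.4+0.7+7.5 = 12.6
The minimum is $12.6 via ELM–NOR–FIR–CEN.
So from ELM the first move is to NOR.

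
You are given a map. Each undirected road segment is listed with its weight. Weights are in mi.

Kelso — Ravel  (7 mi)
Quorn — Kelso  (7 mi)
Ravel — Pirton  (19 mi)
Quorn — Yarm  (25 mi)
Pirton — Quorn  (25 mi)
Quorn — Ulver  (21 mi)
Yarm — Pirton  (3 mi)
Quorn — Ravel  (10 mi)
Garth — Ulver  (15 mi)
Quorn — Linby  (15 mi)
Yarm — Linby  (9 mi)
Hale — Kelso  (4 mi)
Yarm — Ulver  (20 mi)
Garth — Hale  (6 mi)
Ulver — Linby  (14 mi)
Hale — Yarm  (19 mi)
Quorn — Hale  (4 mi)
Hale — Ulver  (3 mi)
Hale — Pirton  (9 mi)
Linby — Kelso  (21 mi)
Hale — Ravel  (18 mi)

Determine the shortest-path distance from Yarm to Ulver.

Compare a few routes:
Yarm → Ulver: 20 = 20
Yarm → Pirton → Hale → Ulver: 3+9+3 = 15
Yarm → Hale → Ulver: 19+3 = 22
Cheapest is Yarm → Pirton → Hale → Ulver at 15 mi.

15 mi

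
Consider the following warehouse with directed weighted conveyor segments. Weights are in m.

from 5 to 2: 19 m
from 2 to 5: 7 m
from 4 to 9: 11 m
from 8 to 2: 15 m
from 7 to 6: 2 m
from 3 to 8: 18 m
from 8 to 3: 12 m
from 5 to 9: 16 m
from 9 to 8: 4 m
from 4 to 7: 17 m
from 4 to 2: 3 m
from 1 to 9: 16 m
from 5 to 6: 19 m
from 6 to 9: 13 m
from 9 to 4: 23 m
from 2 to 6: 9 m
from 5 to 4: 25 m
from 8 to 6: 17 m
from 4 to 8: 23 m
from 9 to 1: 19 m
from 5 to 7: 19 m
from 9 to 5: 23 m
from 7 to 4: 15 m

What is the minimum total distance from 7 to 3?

Compare a few routes:
7 → 4 → 9 → 8 → 3: 15+11+4+12 = 42
7 → 4 → 2 → 6 → 9 → 8 → 3: 15+3+9+13+4+12 = 56
7 → 6 → 9 → 8 → 3: 2+13+4+12 = 31
7 → 4 → 8 → 3: 15+23+12 = 50
Cheapest is 7 → 6 → 9 → 8 → 3 at 31 m.

31 m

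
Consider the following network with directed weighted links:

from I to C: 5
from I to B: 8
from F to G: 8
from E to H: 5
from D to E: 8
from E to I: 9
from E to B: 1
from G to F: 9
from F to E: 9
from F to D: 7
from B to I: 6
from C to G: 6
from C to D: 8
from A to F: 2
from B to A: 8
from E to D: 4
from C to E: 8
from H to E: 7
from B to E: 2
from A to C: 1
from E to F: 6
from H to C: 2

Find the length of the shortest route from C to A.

17

Candidate routes:
C - G - F - E - B - A: 6+9+9+1+8 = 33
C - E - B - A: 8+1+8 = 17
C - D - E - B - A: 8+8+1+8 = 25
The minimum is 17 via C - E - B - A.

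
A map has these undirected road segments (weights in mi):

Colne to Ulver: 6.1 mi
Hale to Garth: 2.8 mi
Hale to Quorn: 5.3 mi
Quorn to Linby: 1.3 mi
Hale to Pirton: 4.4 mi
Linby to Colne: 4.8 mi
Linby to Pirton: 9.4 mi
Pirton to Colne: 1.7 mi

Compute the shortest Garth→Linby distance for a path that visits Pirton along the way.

Shortest Garth→Pirton: Garth–Hale–Pirton = 7.2
Shortest Pirton→Linby: Pirton–Colne–Linby = 6.5
Total via Pirton: 7.2 + 6.5 = 13.7 mi.

13.7 mi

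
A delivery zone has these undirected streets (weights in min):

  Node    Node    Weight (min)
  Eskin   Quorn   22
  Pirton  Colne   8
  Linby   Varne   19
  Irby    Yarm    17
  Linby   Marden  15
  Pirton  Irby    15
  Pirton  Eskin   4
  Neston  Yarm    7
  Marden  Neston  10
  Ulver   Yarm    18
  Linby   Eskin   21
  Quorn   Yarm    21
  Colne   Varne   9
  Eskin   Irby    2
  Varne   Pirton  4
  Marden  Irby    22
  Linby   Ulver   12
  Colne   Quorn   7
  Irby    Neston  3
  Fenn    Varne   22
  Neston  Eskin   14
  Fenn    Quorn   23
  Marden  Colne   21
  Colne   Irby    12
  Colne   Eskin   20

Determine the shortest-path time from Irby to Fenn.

32 min

Candidate routes:
Irby–Pirton–Varne–Fenn: 15+4+22 = 41
Irby–Eskin–Pirton–Varne–Fenn: 2+4+4+22 = 32
The minimum is 32 min via Irby–Eskin–Pirton–Varne–Fenn.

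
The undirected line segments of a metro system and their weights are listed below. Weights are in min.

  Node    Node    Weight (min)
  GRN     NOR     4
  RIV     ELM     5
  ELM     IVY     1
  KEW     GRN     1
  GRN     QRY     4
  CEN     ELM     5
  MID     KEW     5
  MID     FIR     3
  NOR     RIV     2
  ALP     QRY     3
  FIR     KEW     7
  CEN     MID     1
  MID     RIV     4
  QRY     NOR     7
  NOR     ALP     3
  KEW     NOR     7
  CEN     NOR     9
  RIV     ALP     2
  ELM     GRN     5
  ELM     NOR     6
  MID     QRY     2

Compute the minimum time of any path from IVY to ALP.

8 min

Enumerating some paths:
IVY–ELM–RIV–ALP: 1+5+2 = 8
IVY–ELM–NOR–ALP: 1+6+3 = 10
IVY–ELM–RIV–NOR–ALP: 1+5+2+3 = 11
IVY–ELM–NOR–RIV–ALP: 1+6+2+2 = 11
The minimum is 8 min via IVY–ELM–RIV–ALP.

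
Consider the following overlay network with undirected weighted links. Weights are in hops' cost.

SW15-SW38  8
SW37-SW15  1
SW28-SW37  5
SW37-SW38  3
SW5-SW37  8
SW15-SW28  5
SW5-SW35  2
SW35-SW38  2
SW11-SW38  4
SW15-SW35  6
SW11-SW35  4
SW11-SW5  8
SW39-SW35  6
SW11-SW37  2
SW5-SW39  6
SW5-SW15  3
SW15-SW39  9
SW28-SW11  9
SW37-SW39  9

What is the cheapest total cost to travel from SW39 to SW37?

9 hops' cost

Compare a few routes:
SW39–SW15–SW37: 9+1 = 10
SW39–SW37: 9 = 9
SW39–SW5–SW15–SW37: 6+3+1 = 10
The minimum is 9 hops' cost via SW39–SW37.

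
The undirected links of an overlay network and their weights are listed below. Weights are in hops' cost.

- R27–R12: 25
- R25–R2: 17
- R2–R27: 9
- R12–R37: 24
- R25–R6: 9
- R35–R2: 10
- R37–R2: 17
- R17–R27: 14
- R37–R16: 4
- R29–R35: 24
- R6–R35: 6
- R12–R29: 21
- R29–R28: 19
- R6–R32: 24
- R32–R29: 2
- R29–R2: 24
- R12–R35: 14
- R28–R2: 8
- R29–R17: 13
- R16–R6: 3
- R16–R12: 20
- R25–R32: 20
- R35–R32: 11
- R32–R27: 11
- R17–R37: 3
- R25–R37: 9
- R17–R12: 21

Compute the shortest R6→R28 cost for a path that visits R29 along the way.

38 hops' cost

Best R6 to R29: R6 → R35 → R32 → R29 costing 19
Shortest R29→R28: R29 → R28 = 19
Total via R29: 19 + 19 = 38 hops' cost.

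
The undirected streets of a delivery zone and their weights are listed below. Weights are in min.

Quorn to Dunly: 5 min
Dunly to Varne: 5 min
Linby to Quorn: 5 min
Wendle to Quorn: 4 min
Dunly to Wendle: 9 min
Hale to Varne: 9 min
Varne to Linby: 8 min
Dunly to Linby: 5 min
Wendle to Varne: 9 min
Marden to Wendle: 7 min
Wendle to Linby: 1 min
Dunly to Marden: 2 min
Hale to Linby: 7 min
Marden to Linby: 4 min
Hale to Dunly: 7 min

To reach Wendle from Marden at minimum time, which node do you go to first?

Linby

Candidate routes:
Marden → Wendle: 7 = 7
Marden → Dunly → Linby → Wendle: 2+5+1 = 8
Marden → Linby → Wendle: 4+1 = 5
Cheapest is Marden → Linby → Wendle at 5 min.
So from Marden the first move is to Linby.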